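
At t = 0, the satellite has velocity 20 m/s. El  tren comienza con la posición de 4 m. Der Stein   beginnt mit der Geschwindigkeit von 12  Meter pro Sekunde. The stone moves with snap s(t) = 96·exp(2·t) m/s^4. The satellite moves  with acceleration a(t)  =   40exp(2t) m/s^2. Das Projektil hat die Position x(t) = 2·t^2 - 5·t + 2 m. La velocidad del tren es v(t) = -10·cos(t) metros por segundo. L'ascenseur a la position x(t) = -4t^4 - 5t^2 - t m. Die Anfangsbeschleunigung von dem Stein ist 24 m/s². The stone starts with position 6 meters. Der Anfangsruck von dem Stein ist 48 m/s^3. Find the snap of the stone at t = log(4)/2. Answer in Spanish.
De la ecuación del snap s(t) = 96·exp(2·t), sustituimos t = log(4)/2 para obtener s = 384.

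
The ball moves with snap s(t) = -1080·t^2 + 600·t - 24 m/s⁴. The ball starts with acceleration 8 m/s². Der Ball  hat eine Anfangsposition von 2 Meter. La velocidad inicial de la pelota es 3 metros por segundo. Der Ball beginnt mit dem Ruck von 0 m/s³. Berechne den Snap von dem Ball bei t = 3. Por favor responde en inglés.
We have snap s(t) = -1080·t^2 + 600·t - 24. Substituting t = 3: s(3) = -7944.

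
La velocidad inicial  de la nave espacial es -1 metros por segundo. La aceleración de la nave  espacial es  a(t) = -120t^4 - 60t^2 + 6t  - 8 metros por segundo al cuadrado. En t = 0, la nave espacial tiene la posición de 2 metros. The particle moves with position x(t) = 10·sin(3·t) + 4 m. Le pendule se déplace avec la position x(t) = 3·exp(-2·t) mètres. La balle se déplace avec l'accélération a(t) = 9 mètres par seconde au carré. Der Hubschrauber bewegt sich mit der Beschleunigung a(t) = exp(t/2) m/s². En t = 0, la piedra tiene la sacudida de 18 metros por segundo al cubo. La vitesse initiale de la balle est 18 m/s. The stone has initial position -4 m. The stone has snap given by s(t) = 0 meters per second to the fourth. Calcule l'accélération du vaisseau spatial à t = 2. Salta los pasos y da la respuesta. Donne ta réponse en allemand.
a(2) = -2156.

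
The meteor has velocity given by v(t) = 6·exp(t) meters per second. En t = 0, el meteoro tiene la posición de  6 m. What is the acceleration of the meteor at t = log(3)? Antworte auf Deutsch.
Um dies zu lösen, müssen wir 1 Ableitung unserer Gleichung für die Geschwindigkeit v(t) = 6·exp(t) nehmen. Durch Ableiten von der Geschwindigkeit erhalten wir die Beschleunigung: a(t) = 6·exp(t). Wir haben die Beschleunigung a(t) = 6·exp(t). Durch Einsetzen von t = log(3): a(log(3)) = 18.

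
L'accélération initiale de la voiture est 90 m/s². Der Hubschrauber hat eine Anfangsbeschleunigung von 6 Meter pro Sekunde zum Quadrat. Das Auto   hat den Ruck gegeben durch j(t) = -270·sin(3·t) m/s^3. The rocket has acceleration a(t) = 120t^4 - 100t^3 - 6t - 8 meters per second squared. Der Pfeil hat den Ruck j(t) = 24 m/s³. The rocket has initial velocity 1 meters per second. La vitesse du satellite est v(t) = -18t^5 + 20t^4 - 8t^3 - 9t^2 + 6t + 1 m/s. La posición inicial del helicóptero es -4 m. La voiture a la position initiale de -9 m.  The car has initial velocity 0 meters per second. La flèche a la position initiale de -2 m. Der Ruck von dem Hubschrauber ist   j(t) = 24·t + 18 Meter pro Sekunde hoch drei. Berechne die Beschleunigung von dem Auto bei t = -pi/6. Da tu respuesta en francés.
Nous devons intégrer notre équation du jerk j(t) = -270·sin(3·t) 1 fois. L'intégrale du jerk, avec a(0) = 90, donne l'accélération: a(t) = 90·cos(3·t). De l'équation de l'accélération a(t) = 90·cos(3·t), nous substituons t = -pi/6 pour obtenir a = 0.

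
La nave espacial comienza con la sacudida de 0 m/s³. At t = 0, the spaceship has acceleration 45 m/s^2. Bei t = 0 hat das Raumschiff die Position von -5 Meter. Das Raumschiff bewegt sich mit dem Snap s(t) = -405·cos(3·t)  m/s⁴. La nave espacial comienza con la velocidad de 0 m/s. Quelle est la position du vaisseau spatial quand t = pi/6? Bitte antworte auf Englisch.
To find the answer, we compute 4 antiderivatives of s(t) = -405·cos(3·t). The antiderivative of snap, with j(0) = 0, gives jerk: j(t) = -135·sin(3·t). The antiderivative of jerk, with a(0) = 45, gives acceleration: a(t) = 45·cos(3·t). Finding the antiderivative of a(t) and using v(0) = 0: v(t) = 15·sin(3·t). The integral of velocity, with x(0) = -5, gives position: x(t) = -5·cos(3·t). Using x(t) = -5·cos(3·t) and substituting t = pi/6, we find x = 0.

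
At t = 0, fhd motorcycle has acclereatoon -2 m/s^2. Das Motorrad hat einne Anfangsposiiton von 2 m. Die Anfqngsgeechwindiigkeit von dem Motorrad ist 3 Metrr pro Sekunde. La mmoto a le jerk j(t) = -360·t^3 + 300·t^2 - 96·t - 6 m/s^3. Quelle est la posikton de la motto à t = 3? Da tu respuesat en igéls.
Starting from jerk j(t) = -360·t^3 + 300·t^2 - 96·t - 6, we take 3 integrals. Finding the antiderivative of j(t) and using a(0) = -2: a(t) = -90·t^4 + 100·t^3 - 48·t^2 - 6·t - 2. Finding the antiderivative of a(t) and using v(0) = 3: v(t) = -18·t^5 + 25·t^4 - 16·t^3 - 3·t^2 - 2·t + 3. Finding the integral of v(t) and using x(0) = 2: x(t) = -3·t^6 + 5·t^5 - 4·t^4 - t^3 - t^2 + 3·t + 2. From the given position equation x(t) = -3·t^6 + 5·t^5 - 4·t^4 - t^3 - t^2 + 3·t + 2, we substitute t = 3 to get x = -1321.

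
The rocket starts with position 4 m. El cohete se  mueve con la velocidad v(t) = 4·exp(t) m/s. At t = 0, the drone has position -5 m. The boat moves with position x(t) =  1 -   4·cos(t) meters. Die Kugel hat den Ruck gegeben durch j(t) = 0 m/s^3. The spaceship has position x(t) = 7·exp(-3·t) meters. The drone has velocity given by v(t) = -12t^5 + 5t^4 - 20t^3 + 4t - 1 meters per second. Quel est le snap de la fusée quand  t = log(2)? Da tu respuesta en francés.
Pour résoudre ceci, nous devons prendre 3 dérivées de notre équation de la vitesse v(t) = 4·exp(t). En dérivant la vitesse, nous obtenons l'accélération: a(t) = 4·exp(t). La dérivée de l'accélération donne le jerk: j(t) = 4·exp(t). En dérivant le jerk, nous obtenons le snap: s(t) = 4·exp(t). En utilisant s(t) = 4·exp(t) et en substituant t = log(2), nous trouvons s = 8.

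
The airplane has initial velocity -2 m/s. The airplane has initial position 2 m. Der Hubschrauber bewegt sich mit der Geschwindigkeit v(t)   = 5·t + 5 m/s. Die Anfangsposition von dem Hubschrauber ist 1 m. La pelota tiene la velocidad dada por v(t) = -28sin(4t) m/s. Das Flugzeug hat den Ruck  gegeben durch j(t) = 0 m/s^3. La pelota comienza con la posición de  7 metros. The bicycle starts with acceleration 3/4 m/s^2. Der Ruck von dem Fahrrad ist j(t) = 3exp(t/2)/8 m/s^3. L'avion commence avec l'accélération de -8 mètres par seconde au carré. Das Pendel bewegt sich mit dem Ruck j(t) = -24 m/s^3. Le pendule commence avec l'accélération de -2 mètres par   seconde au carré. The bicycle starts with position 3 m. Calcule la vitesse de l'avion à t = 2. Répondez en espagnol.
Necesitamos integrar nuestra ecuación de la sacudida j(t) = 0 2 veces. La integral de la sacudida, con a(0) = -8, da la aceleración: a(t) = -8. La integral de la aceleración, con v(0) = -2, da la velocidad: v(t) = -8·t - 2. De la ecuación de la velocidad v(t) = -8·t - 2, sustituimos t = 2 para obtener v = -18.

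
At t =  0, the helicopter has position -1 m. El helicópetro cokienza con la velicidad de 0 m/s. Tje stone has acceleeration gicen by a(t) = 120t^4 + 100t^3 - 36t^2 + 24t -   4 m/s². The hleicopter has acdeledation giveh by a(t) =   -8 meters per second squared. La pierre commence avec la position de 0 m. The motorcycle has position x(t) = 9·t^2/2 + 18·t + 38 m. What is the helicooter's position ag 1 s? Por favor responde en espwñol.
Debemos encontrar la antiderivada de nuestra ecuación de la aceleración a(t) = -8 2 veces. La integral de la aceleración, con v(0) = 0, da la velocidad: v(t) = -8·t. La antiderivada de la velocidad, con x(0) = -1, da la posición: x(t) = -4·t^2 - 1. De la ecuación de la posición x(t) = -4·t^2 - 1, sustituimos t = 1 para obtener x = -5.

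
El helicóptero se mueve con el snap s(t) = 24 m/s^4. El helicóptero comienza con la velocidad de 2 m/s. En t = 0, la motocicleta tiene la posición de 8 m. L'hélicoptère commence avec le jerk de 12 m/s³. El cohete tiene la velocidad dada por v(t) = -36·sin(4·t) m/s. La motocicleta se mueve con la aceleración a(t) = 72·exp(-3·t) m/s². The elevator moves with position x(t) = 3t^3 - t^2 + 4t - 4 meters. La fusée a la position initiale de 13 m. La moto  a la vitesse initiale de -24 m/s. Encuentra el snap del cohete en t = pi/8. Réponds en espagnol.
Debemos derivar nuestra ecuación de la velocidad v(t) = -36·sin(4·t) 3 veces. Tomando d/dt de v(t), encontramos a(t) = -144·cos(4·t). La derivada de la aceleración da la sacudida: j(t) = 576·sin(4·t). Derivando la sacudida, obtenemos el snap: s(t) = 2304·cos(4·t). De la ecuación del snap s(t) = 2304·cos(4·t), sustituimos t = pi/8 para obtener s = 0.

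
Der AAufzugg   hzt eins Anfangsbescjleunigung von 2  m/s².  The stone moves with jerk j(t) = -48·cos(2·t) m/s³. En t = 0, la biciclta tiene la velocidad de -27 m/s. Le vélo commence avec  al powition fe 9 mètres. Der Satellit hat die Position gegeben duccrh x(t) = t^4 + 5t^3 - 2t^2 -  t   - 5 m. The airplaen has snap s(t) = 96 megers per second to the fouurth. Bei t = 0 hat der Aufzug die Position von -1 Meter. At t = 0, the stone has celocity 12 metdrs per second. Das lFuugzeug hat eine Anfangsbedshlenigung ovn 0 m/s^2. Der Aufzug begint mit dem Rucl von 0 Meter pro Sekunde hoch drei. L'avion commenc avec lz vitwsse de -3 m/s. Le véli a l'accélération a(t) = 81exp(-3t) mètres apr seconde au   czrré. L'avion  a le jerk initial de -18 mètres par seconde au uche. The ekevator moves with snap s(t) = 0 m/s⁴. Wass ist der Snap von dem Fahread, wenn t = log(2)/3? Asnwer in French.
En partant de l'accélération a(t) = 81·exp(-3·t), nous prenons 2 dérivées. En dérivant l'accélération, nous obtenons le jerk: j(t) = -243·exp(-3·t). La dérivée du jerk donne le snap: s(t) = 729·exp(-3·t). En utilisant s(t) = 729·exp(-3·t) et en substituant t = log(2)/3, nous trouvons s = 729/2.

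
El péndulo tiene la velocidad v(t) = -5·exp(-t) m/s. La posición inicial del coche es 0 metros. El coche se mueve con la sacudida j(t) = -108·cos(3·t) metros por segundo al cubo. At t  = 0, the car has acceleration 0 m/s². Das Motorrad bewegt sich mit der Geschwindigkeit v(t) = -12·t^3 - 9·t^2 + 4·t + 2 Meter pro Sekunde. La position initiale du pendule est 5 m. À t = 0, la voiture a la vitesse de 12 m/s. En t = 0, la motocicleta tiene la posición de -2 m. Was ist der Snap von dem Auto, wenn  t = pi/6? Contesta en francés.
Pour résoudre ceci, nous devons prendre 1 dérivée de notre équation du jerk j(t) = -108·cos(3·t). En dérivant le jerk, nous obtenons le snap: s(t) = 324·sin(3·t). En utilisant s(t) = 324·sin(3·t) et en substituant t = pi/6, nous trouvons s = 324.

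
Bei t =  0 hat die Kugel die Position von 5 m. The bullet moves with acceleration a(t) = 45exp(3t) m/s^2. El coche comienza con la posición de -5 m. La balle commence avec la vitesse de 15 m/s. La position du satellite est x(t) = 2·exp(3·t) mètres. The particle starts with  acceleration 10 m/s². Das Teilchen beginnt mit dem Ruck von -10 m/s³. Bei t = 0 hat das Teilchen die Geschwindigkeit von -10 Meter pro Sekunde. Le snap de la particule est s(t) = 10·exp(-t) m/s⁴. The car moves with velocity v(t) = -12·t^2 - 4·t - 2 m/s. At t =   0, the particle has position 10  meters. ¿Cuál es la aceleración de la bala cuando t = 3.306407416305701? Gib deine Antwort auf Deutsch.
Wir haben die Beschleunigung a(t) = 45·exp(3·t). Durch Einsetzen von t = 3.306407416305701: a(3.306407416305701) = 914273.224691330.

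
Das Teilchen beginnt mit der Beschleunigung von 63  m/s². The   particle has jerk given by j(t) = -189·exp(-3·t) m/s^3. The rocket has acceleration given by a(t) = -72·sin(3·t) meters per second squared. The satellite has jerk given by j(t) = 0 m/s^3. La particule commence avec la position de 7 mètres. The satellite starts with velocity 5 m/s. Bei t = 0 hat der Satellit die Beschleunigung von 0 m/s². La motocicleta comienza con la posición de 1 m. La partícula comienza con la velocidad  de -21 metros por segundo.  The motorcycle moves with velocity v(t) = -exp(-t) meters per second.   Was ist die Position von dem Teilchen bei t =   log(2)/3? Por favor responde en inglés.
We need to integrate our jerk equation j(t) = -189·exp(-3·t) 3 times. The antiderivative of jerk, with a(0) = 63, gives acceleration: a(t) = 63·exp(-3·t). Finding the integral of a(t) and using v(0) = -21: v(t) = -21·exp(-3·t). Taking ∫v(t)dt and applying x(0) = 7, we find x(t) = 7·exp(-3·t). From the given position equation x(t) = 7·exp(-3·t), we substitute t = log(2)/3 to get x = 7/2.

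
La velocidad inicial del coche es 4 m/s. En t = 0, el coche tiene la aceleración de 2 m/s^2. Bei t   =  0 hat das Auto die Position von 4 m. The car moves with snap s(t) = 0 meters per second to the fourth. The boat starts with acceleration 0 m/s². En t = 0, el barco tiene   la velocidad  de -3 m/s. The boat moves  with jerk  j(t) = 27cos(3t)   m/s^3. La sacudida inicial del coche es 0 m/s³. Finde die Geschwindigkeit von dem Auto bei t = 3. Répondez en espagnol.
Debemos encontrar la integral de nuestra ecuación del snap s(t) = 0 3 veces. Integrando el snap y usando la condición inicial j(0) = 0, obtenemos j(t) = 0. La antiderivada de la sacudida, con a(0) = 2, da la aceleración: a(t) = 2. Tomando ∫a(t)dt y aplicando v(0) = 4, encontramos v(t) = 2·t + 4. Tenemos la velocidad v(t) = 2·t + 4. Sustituyendo t = 3: v(3) = 10.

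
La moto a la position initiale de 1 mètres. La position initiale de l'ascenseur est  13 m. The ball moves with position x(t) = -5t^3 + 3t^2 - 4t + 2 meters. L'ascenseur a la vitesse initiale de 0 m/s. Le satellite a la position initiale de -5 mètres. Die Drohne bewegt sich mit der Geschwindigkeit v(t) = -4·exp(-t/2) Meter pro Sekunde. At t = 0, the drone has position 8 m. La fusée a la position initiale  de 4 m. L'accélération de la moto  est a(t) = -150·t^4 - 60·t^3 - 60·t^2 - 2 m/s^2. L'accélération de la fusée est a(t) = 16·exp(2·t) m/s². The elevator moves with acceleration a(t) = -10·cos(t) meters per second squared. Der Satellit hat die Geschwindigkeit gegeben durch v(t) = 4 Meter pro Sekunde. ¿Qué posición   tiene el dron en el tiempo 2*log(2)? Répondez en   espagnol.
Necesitamos integrar nuestra ecuación de la velocidad v(t) = -4·exp(-t/2) 1 vez. La antiderivada de la velocidad es la posición. Usando x(0) = 8, obtenemos x(t) = 8·exp(-t/2). Tenemos la posición x(t) = 8·exp(-t/2). Sustituyendo t = 2*log(2): x(2*log(2)) = 4.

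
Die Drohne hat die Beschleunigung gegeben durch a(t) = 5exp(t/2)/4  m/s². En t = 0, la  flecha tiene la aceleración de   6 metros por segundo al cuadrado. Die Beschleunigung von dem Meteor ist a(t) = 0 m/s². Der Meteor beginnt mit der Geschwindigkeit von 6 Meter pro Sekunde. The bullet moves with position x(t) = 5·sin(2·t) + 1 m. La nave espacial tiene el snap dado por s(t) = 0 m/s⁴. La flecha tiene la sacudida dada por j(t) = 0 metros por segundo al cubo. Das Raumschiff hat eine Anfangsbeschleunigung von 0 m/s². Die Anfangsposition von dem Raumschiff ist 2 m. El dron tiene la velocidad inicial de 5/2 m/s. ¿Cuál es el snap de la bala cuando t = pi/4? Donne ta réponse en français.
Nous devons dériver notre équation de la position x(t) = 5·sin(2·t) + 1 4 fois. En prenant d/dt de x(t), nous trouvons v(t) = 10·cos(2·t). En prenant d/dt de v(t), nous trouvons a(t) = -20·sin(2·t). La dérivée de l'accélération donne le jerk: j(t) = -40·cos(2·t). En dérivant le jerk, nous obtenons le snap: s(t) = 80·sin(2·t). En utilisant s(t) = 80·sin(2·t) et en substituant t = pi/4, nous trouvons s = 80.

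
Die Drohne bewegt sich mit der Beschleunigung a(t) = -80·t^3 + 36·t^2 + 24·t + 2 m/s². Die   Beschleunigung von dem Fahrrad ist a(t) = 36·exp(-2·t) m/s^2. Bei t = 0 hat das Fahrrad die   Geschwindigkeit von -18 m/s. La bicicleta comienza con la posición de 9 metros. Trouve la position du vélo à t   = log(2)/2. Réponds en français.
Nous devons trouver l'intégrale de notre équation de l'accélération a(t) = 36·exp(-2·t) 2 fois. En prenant ∫a(t)dt et en appliquant v(0) = -18, nous trouvons v(t) = -18·exp(-2·t). En intégrant la vitesse et en utilisant la condition initiale x(0) = 9, nous obtenons x(t) = 9·exp(-2·t). Nous avons la position x(t) = 9·exp(-2·t). En substituant t = log(2)/2: x(log(2)/2) = 9/2.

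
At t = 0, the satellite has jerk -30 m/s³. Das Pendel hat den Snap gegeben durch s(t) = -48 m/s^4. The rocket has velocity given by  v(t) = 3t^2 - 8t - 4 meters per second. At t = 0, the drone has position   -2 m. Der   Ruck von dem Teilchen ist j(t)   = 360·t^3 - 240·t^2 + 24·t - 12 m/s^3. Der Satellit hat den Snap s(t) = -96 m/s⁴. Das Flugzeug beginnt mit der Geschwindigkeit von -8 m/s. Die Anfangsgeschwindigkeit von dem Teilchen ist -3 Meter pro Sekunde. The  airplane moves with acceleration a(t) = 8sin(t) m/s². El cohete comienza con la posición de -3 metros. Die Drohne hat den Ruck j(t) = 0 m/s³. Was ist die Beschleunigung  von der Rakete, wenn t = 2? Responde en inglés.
We must differentiate our velocity equation v(t) = 3·t^2 - 8·t - 4 1 time. The derivative of velocity gives acceleration: a(t) = 6·t - 8. We have acceleration a(t) = 6·t - 8. Substituting t = 2: a(2) = 4.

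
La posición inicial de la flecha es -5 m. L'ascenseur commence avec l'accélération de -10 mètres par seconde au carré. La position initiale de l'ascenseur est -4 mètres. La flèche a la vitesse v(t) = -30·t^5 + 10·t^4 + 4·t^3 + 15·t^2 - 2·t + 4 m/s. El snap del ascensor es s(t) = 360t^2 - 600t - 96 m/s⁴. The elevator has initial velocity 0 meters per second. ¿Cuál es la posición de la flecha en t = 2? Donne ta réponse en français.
Nous devons trouver l'intégrale de notre équation de la vitesse v(t) = -30·t^5 + 10·t^4 + 4·t^3 + 15·t^2 - 2·t + 4 1 fois. En prenant ∫v(t)dt et en appliquant x(0) = -5, nous trouvons x(t) = -5·t^6 + 2·t^5 + t^4 + 5·t^3 - t^2 + 4·t - 5. De l'équation de la position x(t) = -5·t^6 + 2·t^5 + t^4 + 5·t^3 - t^2 + 4·t - 5, nous substituons t = 2 pour obtenir x = -201.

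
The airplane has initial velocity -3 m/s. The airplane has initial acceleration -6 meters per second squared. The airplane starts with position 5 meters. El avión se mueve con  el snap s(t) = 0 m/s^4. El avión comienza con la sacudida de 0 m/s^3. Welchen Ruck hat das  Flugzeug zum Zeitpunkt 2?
Wir müssen unsere Gleichung für den Snap s(t) = 0 1-mal integrieren. Durch Integration von dem Snap und Verwendung der Anfangsbedingung j(0) = 0, erhalten wir j(t) = 0. Aus der Gleichung für den Ruck j(t) = 0, setzen wir t = 2 ein und erhalten j = 0.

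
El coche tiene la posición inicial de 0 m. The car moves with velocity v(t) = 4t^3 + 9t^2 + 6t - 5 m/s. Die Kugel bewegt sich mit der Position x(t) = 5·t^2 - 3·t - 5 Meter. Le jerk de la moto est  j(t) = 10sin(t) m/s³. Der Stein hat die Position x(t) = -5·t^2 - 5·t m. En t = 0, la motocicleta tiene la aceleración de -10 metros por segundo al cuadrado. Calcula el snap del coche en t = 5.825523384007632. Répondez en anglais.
Starting from velocity v(t) = 4·t^3 + 9·t^2 + 6·t - 5, we take 3 derivatives. Differentiating velocity, we get acceleration: a(t) = 12·t^2 + 18·t + 6. Taking d/dt of a(t), we find j(t) = 24·t + 18. Differentiating jerk, we get snap: s(t) = 24. Using s(t) = 24 and substituting t = 5.825523384007632, we find s = 24.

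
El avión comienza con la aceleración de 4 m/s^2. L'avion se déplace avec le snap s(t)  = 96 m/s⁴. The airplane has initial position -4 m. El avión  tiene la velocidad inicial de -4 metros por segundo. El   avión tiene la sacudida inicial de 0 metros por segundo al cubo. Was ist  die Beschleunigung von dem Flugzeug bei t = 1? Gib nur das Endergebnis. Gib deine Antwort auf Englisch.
a(1) = 52.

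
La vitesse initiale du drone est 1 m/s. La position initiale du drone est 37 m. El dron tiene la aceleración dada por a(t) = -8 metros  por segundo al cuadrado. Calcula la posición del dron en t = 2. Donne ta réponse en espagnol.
Debemos encontrar la antiderivada de nuestra ecuación de la aceleración a(t) = -8 2 veces. Integrando la aceleración y usando la condición inicial v(0) = 1, obtenemos v(t) = 1 - 8·t. Tomando ∫v(t)dt y aplicando x(0) = 37, encontramos x(t) = -4·t^2 + t + 37. Usando x(t) = -4·t^2 + t + 37 y sustituyendo t = 2, encontramos x = 23.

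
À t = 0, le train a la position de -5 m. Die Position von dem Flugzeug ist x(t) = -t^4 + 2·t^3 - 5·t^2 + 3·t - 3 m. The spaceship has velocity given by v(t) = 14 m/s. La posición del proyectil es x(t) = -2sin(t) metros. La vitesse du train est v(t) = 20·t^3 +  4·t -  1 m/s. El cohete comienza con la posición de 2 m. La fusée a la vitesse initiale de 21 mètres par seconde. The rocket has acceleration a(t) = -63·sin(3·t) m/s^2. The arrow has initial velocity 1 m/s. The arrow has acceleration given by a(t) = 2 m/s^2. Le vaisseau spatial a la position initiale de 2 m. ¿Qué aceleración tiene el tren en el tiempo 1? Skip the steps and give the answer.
a(1) = 64.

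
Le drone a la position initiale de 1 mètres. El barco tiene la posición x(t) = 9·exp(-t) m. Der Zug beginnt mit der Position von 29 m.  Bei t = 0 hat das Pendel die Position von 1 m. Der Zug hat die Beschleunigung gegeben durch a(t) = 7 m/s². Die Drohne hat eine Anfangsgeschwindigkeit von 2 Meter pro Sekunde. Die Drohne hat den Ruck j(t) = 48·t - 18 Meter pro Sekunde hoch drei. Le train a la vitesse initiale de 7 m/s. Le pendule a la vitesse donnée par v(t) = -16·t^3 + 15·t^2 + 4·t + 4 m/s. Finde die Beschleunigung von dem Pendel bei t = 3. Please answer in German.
Wir müssen unsere Gleichung für die Geschwindigkeit v(t) = -16·t^3 + 15·t^2 + 4·t + 4 1-mal ableiten. Mit d/dt von v(t) finden wir a(t) = -48·t^2 + 30·t + 4. Wir haben die Beschleunigung a(t) = -48·t^2 + 30·t + 4. Durch Einsetzen von t = 3: a(3) = -338.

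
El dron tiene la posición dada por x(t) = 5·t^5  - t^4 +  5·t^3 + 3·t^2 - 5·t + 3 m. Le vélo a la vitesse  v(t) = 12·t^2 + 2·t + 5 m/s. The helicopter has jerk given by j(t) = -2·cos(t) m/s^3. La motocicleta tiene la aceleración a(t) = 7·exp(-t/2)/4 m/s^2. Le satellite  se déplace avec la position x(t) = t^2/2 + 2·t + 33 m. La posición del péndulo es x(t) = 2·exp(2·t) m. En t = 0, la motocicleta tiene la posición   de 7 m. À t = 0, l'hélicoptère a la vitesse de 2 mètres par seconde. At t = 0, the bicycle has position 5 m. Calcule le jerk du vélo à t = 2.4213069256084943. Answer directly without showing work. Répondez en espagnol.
La sacudida en t = 2.4213069256084943 es j = 24.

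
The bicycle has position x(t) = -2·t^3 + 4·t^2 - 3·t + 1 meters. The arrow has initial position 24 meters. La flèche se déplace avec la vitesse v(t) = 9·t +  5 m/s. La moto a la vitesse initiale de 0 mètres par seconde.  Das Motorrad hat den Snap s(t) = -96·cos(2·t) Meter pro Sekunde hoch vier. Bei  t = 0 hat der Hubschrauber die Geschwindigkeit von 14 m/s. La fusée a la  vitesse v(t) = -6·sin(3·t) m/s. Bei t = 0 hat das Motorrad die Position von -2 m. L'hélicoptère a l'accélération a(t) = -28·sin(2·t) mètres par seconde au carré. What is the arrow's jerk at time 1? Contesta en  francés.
Pour résoudre ceci, nous devons prendre 2 dérivées de notre équation de la vitesse v(t) = 9·t + 5. En dérivant la vitesse, nous obtenons l'accélération: a(t) = 9. En dérivant l'accélération, nous obtenons le jerk: j(t) = 0. De l'équation du jerk j(t) = 0, nous substituons t = 1 pour obtenir j = 0.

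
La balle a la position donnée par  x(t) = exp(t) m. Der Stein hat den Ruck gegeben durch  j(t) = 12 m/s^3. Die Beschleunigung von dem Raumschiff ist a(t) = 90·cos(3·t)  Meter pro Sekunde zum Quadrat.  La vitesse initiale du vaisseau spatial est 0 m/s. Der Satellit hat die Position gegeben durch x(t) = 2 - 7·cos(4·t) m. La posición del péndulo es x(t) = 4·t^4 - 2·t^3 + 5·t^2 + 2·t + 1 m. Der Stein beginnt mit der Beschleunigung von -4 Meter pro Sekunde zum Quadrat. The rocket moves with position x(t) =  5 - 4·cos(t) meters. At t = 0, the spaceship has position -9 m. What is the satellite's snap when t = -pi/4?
Starting from position x(t) = 2 - 7·cos(4·t), we take 4 derivatives. Differentiating position, we get velocity: v(t) = 28·sin(4·t). Taking d/dt of v(t), we find a(t) = 112·cos(4·t). Differentiating acceleration, we get jerk: j(t) = -448·sin(4·t). Differentiating jerk, we get snap: s(t) = -1792·cos(4·t). Using s(t) = -1792·cos(4·t) and substituting t = -pi/4, we find s = 1792.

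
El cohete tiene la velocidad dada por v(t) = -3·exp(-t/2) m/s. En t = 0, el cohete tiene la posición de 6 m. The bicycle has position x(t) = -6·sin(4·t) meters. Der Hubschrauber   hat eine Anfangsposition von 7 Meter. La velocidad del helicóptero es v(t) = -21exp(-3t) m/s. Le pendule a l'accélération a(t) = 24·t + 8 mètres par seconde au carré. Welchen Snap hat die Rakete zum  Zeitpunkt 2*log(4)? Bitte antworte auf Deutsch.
Wir müssen unsere Gleichung für die Geschwindigkeit v(t) = -3·exp(-t/2) 3-mal ableiten. Die Ableitung von der Geschwindigkeit ergibt die Beschleunigung: a(t) = 3·exp(-t/2)/2. Mit d/dt von a(t) finden wir j(t) = -3·exp(-t/2)/4. Durch Ableiten von dem Ruck erhalten wir den Snap: s(t) = 3·exp(-t/2)/8. Wir haben den Snap s(t) = 3·exp(-t/2)/8. Durch Einsetzen von t = 2*log(4): s(2*log(4)) = 3/32.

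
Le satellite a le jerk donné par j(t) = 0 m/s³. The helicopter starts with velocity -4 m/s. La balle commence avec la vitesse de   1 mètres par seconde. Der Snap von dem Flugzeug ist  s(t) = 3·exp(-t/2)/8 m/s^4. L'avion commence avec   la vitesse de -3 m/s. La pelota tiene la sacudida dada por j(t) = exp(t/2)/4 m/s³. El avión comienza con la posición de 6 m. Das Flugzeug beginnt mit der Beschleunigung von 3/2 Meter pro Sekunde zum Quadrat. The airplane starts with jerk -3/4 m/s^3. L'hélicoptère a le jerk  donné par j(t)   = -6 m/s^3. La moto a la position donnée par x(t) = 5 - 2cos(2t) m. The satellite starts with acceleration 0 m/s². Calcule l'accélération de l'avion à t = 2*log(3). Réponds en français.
Nous devons trouver la primitive de notre équation du snap s(t) = 3·exp(-t/2)/8 2 fois. En prenant ∫s(t)dt et en appliquant j(0) = -3/4, nous trouvons j(t) = -3·exp(-t/2)/4. La primitive du jerk est l'accélération. En utilisant a(0) = 3/2, nous obtenons a(t) = 3·exp(-t/2)/2. Nous avons l'accélération a(t) = 3·exp(-t/2)/2. En substituant t = 2*log(3): a(2*log(3)) = 1/2.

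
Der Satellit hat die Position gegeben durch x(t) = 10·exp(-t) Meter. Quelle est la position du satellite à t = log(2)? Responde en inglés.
We have position x(t) = 10·exp(-t). Substituting t = log(2): x(log(2)) = 5.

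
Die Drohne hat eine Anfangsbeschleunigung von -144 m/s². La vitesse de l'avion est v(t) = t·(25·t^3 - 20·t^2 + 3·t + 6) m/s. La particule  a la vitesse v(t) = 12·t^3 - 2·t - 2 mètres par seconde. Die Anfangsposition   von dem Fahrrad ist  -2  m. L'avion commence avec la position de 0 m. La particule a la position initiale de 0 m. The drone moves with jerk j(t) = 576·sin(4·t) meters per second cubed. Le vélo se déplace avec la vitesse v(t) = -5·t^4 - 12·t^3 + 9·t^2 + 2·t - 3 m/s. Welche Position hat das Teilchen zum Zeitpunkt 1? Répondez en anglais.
Starting from velocity v(t) = 12·t^3 - 2·t - 2, we take 1 integral. The integral of velocity is position. Using x(0) = 0, we get x(t) = 3·t^4 - t^2 - 2·t. From the given position equation x(t) = 3·t^4 - t^2 - 2·t, we substitute t = 1 to get x = 0.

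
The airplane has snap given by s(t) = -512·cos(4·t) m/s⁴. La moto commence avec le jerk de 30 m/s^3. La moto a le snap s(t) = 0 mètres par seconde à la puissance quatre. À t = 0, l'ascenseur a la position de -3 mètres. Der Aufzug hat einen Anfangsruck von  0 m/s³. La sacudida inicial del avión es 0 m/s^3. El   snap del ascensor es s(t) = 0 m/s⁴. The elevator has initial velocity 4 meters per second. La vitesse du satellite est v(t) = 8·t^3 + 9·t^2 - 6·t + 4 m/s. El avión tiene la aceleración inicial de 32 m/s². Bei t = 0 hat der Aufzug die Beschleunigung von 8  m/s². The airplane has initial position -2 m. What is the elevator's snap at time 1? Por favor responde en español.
Usando s(t) = 0 y sustituyendo t = 1, encontramos s = 0.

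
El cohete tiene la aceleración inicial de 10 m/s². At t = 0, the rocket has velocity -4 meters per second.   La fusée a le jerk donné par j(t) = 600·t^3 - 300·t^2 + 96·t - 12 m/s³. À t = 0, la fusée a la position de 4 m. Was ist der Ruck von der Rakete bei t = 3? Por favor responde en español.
De la ecuación de la sacudida j(t) = 600·t^3 - 300·t^2 + 96·t - 12, sustituimos t = 3 para obtener j = 13776.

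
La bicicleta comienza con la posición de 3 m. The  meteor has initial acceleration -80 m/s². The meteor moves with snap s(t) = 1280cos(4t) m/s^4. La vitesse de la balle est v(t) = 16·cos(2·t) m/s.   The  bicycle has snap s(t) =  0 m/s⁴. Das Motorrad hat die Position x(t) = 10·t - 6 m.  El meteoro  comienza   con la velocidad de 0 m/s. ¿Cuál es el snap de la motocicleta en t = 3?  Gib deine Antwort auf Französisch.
Nous devons dériver notre équation de la position x(t) = 10·t - 6 4 fois. La dérivée de la position donne la vitesse: v(t) = 10. En dérivant la vitesse, nous obtenons l'accélération: a(t) = 0. En dérivant l'accélération, nous obtenons le jerk: j(t) = 0. En dérivant le jerk, nous obtenons le snap: s(t) = 0. En utilisant s(t) = 0 et en substituant t = 3, nous trouvons s = 0.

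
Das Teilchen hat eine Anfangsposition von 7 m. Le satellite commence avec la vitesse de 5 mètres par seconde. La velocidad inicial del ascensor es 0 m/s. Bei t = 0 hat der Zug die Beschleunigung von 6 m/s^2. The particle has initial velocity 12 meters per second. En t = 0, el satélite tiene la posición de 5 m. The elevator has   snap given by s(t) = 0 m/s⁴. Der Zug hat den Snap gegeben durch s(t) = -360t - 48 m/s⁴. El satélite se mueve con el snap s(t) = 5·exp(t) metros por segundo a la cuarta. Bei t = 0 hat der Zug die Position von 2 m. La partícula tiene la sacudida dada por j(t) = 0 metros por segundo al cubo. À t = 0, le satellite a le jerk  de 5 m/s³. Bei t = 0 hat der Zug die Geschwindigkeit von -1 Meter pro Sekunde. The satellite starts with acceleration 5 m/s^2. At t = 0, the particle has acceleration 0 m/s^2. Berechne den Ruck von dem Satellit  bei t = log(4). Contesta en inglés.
Starting from snap s(t) = 5·exp(t), we take 1 antiderivative. Integrating snap and using the initial condition j(0) = 5, we get j(t) = 5·exp(t). From the given jerk equation j(t) = 5·exp(t), we substitute t = log(4) to get j = 20.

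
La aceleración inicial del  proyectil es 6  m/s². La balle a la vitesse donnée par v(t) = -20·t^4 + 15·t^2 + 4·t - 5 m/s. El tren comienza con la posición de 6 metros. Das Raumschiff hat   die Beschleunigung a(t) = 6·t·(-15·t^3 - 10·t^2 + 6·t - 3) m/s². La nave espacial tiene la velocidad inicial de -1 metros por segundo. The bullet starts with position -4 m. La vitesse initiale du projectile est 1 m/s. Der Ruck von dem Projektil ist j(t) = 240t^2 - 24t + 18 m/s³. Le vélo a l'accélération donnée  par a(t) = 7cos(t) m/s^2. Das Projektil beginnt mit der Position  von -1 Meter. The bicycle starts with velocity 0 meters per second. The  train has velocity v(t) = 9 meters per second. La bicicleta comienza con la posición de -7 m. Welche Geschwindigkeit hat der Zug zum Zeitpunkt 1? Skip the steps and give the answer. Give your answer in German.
Bei t = 1, v = 9.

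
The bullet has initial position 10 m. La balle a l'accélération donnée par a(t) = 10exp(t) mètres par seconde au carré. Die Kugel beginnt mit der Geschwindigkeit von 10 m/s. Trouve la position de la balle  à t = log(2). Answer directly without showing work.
À t = log(2), x = 20.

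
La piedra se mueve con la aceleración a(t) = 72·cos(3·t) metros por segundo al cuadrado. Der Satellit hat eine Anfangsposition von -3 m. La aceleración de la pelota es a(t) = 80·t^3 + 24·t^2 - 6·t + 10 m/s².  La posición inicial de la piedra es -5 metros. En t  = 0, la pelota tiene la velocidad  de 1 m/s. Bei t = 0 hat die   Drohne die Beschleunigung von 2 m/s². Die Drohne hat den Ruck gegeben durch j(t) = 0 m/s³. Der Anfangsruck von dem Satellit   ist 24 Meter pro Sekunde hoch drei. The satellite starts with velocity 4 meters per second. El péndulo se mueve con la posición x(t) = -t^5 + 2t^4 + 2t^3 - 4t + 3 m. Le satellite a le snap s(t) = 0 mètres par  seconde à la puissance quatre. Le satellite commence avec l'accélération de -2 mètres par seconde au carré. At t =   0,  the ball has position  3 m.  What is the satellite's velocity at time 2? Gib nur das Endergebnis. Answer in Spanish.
La respuesta es 48.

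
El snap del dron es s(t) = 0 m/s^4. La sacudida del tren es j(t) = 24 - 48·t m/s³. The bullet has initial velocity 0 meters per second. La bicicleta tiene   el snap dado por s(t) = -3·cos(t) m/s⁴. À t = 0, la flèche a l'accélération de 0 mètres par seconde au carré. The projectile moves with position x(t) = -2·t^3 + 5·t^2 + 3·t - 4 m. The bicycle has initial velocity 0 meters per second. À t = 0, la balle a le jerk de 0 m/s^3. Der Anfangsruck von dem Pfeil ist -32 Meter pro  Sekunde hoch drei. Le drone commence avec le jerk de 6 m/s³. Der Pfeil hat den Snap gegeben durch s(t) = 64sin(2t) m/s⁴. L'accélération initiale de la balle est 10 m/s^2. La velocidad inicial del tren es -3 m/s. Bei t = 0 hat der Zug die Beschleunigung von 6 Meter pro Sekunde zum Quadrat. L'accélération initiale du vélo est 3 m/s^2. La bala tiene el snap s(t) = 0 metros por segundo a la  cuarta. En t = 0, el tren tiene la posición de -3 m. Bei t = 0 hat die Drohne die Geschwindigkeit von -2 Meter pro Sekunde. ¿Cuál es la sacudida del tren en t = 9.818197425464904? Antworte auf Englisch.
From the given jerk equation j(t) = 24 - 48·t, we substitute t = 9.818197425464904 to get j = -447.273476422315.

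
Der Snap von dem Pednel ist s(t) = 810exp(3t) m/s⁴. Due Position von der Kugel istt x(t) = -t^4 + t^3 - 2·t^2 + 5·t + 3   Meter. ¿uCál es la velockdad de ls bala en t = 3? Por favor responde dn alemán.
Wir müssen unsere Gleichung für die Position x(t) = -t^4 + t^3 - 2·t^2 + 5·t + 3 1-mal ableiten. Die Ableitung von der Position ergibt die Geschwindigkeit: v(t) = -4·t^3 + 3·t^2 - 4·t + 5. Mit v(t) = -4·t^3 + 3·t^2 - 4·t + 5 und Einsetzen von t = 3, finden wir v = -88.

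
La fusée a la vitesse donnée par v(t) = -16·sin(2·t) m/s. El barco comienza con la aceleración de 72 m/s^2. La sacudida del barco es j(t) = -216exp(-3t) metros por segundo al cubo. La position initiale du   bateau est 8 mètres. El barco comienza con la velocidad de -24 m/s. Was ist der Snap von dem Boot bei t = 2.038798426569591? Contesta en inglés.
We must differentiate our jerk equation j(t) = -216·exp(-3·t) 1 time. The derivative of jerk gives snap: s(t) = 648·exp(-3·t). Using s(t) = 648·exp(-3·t) and substituting t = 2.038798426569591, we find s = 1.42974401340653.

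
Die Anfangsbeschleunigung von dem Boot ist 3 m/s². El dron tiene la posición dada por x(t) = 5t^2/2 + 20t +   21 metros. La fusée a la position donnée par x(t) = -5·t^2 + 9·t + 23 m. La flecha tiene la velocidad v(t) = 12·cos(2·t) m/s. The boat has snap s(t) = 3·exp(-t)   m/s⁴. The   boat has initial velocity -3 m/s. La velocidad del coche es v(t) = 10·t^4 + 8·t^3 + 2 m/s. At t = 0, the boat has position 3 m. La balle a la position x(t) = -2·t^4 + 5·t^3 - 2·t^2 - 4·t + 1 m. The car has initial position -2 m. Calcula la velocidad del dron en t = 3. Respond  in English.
We must differentiate our position equation x(t) = 5·t^2/2 + 20·t + 21 1 time. The derivative of position gives velocity: v(t) = 5·t + 20. We have velocity v(t) = 5·t + 20. Substituting t = 3: v(3) = 35.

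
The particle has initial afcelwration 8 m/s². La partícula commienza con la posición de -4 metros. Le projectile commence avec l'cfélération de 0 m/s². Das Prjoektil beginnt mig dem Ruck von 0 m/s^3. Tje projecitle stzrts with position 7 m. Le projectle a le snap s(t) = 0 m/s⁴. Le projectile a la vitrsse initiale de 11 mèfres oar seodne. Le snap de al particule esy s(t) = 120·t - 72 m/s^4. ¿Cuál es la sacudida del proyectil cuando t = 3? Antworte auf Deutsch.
Wir müssen unsere Gleichung für den Snap s(t) = 0 1-mal integrieren. Durch Integration von dem Snap und Verwendung der Anfangsbedingung j(0) = 0, erhalten wir j(t) = 0. Mit j(t) = 0 und Einsetzen von t = 3, finden wir j = 0.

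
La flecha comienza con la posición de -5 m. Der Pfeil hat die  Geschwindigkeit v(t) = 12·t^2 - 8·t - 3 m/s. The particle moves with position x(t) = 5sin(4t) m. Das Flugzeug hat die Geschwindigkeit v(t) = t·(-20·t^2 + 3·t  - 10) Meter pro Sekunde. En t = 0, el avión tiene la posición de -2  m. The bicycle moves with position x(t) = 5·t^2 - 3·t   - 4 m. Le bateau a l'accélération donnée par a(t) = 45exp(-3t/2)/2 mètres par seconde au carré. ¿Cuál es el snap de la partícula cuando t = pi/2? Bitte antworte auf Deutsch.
Um dies zu lösen, müssen wir 4 Ableitungen unserer Gleichung für die Position x(t) = 5·sin(4·t) nehmen. Die Ableitung von der Position ergibt die Geschwindigkeit: v(t) = 20·cos(4·t). Die Ableitung von der Geschwindigkeit ergibt die Beschleunigung: a(t) = -80·sin(4·t). Mit d/dt von a(t) finden wir j(t) = -320·cos(4·t). Die Ableitung von dem Ruck ergibt den Snap: s(t) = 1280·sin(4·t). Aus der Gleichung für den Snap s(t) = 1280·sin(4·t), setzen wir t = pi/2 ein und erhalten s = 0.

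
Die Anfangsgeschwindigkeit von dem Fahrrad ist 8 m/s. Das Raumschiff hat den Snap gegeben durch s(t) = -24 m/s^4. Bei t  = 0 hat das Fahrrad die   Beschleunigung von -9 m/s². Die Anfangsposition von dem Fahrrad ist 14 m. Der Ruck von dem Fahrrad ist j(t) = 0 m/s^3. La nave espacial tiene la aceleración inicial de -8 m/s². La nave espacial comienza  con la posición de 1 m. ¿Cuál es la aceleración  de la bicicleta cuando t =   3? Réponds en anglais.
Starting from jerk j(t) = 0, we take 1 integral. Integrating jerk and using the initial condition a(0) = -9, we get a(t) = -9. From the given acceleration equation a(t) = -9, we substitute t = 3 to get a = -9.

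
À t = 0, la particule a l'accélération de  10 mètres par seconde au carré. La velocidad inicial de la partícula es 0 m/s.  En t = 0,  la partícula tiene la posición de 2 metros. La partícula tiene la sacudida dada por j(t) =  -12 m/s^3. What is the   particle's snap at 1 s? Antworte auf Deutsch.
Ausgehend von dem Ruck j(t) = -12, nehmen wir 1 Ableitung. Mit d/dt von j(t) finden wir s(t) = 0. Wir haben den Snap s(t) = 0. Durch Einsetzen von t = 1: s(1) = 0.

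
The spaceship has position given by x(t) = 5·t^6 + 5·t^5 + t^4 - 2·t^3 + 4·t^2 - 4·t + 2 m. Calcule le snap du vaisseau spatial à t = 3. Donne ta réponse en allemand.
Wir müssen unsere Gleichung für die Position x(t) = 5·t^6 + 5·t^5 + t^4 - 2·t^3 + 4·t^2 - 4·t + 2 4-mal ableiten. Mit d/dt von x(t) finden wir v(t) = 30·t^5 + 25·t^4 + 4·t^3 - 6·t^2 + 8·t - 4. Mit d/dt von v(t) finden wir a(t) = 150·t^4 + 100·t^3 + 12·t^2 - 12·t + 8. Mit d/dt von a(t) finden wir j(t) = 600·t^3 + 300·t^2 + 24·t - 12. Die Ableitung von dem Ruck ergibt den Snap: s(t) = 1800·t^2 + 600·t + 24. Wir haben den Snap s(t) = 1800·t^2 + 600·t + 24. Durch Einsetzen von t = 3: s(3) = 18024.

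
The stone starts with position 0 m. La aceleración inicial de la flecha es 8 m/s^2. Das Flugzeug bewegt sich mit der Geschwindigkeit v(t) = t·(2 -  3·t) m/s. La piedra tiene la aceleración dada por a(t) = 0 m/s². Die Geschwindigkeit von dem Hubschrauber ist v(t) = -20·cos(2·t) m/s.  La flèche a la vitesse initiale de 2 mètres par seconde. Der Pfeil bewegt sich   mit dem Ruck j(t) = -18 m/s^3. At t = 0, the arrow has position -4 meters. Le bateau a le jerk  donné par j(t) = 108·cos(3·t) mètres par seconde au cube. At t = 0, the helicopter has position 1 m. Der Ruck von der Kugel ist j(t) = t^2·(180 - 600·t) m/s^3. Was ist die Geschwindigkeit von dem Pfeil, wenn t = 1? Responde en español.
Partiendo de la sacudida j(t) = -18, tomamos 2 integrales. La antiderivada de la sacudida es la aceleración. Usando a(0) = 8, obtenemos a(t) = 8 - 18·t. Tomando ∫a(t)dt y aplicando v(0) = 2, encontramos v(t) = -9·t^2 + 8·t + 2. Tenemos la velocidad v(t) = -9·t^2 + 8·t + 2. Sustituyendo t = 1: v(1) = 1.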